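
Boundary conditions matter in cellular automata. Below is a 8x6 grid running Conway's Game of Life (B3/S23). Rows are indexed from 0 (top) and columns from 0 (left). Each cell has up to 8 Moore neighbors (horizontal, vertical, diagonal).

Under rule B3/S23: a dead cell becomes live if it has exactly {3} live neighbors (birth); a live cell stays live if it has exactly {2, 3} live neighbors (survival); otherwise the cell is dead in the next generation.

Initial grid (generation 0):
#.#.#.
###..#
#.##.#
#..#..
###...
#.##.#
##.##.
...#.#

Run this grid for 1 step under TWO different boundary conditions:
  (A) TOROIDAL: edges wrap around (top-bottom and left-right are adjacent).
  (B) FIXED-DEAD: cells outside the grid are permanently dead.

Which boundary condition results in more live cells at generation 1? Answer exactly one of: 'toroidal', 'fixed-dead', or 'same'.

Answer: fixed-dead

Derivation:
Under TOROIDAL boundary, generation 1:
..#.#.
......
...#..
...##.
....#.
......
.#....
......
Population = 7

Under FIXED-DEAD boundary, generation 1:
#.##..
#....#
#..#..
#..##.
#...#.
......
##...#
..##..
Population = 17

Comparison: toroidal=7, fixed-dead=17 -> fixed-dead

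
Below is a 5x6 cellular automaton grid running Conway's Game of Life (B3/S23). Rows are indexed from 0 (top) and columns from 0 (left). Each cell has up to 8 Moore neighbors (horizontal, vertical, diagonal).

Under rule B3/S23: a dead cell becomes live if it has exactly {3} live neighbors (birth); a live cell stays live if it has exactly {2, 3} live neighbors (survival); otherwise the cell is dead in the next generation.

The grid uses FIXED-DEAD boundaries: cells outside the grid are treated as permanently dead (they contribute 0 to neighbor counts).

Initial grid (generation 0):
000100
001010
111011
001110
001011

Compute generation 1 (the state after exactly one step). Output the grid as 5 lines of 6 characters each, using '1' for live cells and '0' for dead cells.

Simulating step by step:
Generation 0 (given above): 14 live cells
Generation 1: 8 live cells
(generation 1 grid is the final answer)

Answer: 000100
001011
000001
000000
001011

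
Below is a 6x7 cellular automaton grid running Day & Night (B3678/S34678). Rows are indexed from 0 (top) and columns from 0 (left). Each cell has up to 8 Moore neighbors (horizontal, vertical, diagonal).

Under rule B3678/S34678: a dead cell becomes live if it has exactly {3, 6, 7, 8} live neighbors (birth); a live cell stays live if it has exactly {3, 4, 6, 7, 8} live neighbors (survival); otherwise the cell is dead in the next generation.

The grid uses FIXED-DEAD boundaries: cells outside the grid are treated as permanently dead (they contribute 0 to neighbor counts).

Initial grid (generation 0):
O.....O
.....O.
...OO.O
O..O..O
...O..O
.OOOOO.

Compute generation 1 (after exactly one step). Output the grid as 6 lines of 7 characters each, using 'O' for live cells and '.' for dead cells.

Simulating step by step:
Generation 0 (given above): 16 live cells
Generation 1: 11 live cells
(generation 1 grid is the final answer)

Answer: .......
....OOO
....O..
..OO...
.O.O...
..OOO..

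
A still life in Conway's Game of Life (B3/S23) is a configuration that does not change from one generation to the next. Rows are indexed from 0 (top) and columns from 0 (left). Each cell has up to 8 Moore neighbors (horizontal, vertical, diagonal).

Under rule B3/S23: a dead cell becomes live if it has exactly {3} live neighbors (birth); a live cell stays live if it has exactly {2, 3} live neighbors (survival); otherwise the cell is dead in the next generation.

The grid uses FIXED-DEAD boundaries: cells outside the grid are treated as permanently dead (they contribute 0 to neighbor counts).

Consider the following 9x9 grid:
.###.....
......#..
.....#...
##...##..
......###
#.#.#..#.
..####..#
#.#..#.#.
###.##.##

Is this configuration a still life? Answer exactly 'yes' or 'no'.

Compute generation 1 and compare to generation 0 (given above):
Generation 1:
..#......
..#......
.....#...
.....#...
#.......#
.##.#....
..#..#.##
#......#.
#.####.##
Cell (0,1) differs: gen0=1 vs gen1=0 -> NOT a still life.

Answer: no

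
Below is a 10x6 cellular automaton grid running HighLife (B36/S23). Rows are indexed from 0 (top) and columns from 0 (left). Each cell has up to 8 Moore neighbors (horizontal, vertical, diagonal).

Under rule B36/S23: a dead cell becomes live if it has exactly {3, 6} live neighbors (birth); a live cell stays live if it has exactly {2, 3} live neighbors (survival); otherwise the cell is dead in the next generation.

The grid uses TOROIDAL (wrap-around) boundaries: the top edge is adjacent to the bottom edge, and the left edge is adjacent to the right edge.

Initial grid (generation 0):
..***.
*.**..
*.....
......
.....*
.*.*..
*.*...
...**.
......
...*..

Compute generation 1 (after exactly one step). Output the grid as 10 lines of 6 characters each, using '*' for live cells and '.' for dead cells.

Answer: .*..*.
..*.**
.*....
......
......
***...
.**.*.
...*..
...**.
..***.

Derivation:
Simulating step by step:
Generation 0 (given above): 15 live cells
Generation 1: 18 live cells
(generation 1 grid is the final answer)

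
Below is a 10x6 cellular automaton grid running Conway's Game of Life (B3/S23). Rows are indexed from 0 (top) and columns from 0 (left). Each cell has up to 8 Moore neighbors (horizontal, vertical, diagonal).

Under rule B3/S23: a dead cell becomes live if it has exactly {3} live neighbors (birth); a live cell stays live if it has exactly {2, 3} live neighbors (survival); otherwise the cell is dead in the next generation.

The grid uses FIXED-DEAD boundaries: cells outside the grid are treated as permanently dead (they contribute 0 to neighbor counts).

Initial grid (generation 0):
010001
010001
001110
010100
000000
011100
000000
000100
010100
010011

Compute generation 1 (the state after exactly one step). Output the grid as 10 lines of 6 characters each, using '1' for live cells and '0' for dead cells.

Simulating step by step:
Generation 0 (given above): 18 live cells
Generation 1: 16 live cells
(generation 1 grid is the final answer)

Answer: 000000
010101
010110
000110
010100
001000
000100
001000
000100
001010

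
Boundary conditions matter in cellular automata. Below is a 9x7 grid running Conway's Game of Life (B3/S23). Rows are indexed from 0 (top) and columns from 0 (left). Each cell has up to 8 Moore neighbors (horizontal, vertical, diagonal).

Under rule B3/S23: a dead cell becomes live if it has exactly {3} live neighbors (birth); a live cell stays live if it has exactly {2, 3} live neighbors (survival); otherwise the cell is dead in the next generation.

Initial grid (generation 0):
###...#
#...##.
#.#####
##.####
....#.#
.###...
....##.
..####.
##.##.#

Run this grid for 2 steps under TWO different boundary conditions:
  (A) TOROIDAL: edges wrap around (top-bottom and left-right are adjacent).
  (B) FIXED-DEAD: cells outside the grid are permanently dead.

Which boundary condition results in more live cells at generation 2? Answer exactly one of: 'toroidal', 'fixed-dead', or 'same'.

Answer: fixed-dead

Derivation:
Under TOROIDAL boundary, generation 2:
.......
.......
.......
.......
..#....
..#....
#..#...
###....
..#....
Population = 8

Under FIXED-DEAD boundary, generation 2:
##.....
#......
#......
#......
#.#....
.##....
.#.#...
###....
.##....
Population = 16

Comparison: toroidal=8, fixed-dead=16 -> fixed-dead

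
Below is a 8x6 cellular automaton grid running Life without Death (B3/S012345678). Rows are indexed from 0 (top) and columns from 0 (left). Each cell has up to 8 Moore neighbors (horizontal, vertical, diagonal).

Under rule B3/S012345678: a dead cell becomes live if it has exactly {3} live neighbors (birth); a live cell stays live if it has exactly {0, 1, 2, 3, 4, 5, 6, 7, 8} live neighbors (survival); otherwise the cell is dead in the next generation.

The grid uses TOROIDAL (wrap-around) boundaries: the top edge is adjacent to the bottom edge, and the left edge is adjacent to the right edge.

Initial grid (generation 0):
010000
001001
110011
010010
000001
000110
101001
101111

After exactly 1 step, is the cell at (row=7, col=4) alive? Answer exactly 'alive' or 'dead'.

Answer: alive

Derivation:
Simulating step by step:
Generation 0 (given above): 20 live cells
Generation 1: 25 live cells
010000
001011
111111
010010
000101
100110
101001
101111

Cell (7,4) at generation 1: 1 -> alive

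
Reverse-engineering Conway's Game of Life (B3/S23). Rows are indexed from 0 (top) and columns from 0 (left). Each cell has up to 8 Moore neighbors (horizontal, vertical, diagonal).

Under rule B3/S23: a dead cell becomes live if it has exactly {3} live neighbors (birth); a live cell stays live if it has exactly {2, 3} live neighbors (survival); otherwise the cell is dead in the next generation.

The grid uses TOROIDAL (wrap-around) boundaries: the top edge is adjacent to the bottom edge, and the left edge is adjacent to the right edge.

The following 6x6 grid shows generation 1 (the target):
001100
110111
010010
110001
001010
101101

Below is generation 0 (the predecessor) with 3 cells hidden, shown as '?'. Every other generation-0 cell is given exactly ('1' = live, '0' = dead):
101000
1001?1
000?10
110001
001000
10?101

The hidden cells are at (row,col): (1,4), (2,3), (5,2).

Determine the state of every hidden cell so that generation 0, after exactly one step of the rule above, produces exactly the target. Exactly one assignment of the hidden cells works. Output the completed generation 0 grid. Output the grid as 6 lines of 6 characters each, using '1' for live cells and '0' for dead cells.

Answer: 101000
100101
000010
110001
001000
100101

Derivation:
Hidden generation-0 cells (in order): (1,4), (2,3), (5,2).
A hidden cell only influences target cells in its own 3x3 neighborhood. Try each of the 2^3 = 8 assignments, step the completed generation 0 forward once under B3/S23, and compare with the target:
  (1,4)=0 (2,3)=0 (5,2)=0 -> step reproduces the target at every cell -> ACCEPT
  (1,4)=0 (2,3)=0 (5,2)=1 -> step gives (0,3)='0' but target has '1' -> reject
  (1,4)=0 (2,3)=1 (5,2)=0 -> step gives (1,2)='1' but target has '0' -> reject
  (1,4)=0 (2,3)=1 (5,2)=1 -> step gives (0,3)='0' but target has '1' -> reject
  (1,4)=1 (2,3)=0 (5,2)=0 -> step gives (0,3)='0' but target has '1' -> reject
  (1,4)=1 (2,3)=0 (5,2)=1 -> step gives (0,3)='0' but target has '1' -> reject
  (1,4)=1 (2,3)=1 (5,2)=0 -> step gives (0,3)='0' but target has '1' -> reject
  (1,4)=1 (2,3)=1 (5,2)=1 -> step gives (0,3)='0' but target has '1' -> reject
Unique solution: (1,4)=dead, (2,3)=dead, (5,2)=dead.
Check: live-neighbor counts of every cell in the completed generation 0:
442345
232233
532235
222222
542234
243222
Applying B3/S23 to generation 0 with these counts gives:
001100
110111
010010
110001
001010
101101
which matches the target exactly.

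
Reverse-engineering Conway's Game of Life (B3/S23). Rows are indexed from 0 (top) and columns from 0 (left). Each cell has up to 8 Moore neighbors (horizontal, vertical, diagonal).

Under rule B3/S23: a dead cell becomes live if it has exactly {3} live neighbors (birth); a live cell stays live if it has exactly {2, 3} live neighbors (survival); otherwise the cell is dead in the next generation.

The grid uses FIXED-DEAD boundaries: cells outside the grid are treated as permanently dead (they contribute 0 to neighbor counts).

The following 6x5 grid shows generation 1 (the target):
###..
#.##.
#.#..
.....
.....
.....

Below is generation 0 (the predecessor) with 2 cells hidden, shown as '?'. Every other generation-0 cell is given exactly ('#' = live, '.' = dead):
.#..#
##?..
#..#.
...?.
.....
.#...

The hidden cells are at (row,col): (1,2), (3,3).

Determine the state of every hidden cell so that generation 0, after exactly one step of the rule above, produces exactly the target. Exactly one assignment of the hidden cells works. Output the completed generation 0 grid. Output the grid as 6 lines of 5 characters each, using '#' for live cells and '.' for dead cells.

Answer: .#..#
###..
#..#.
.....
.....
.#...

Derivation:
Hidden generation-0 cells (in order): (1,2), (3,3).
A hidden cell only influences target cells in its own 3x3 neighborhood. Try each of the 2^2 = 4 assignments, step the completed generation 0 forward once under B3/S23, and compare with the target:
  (1,2)=. (3,3)=. -> step gives (0,2)='.' but target has '#' -> reject
  (1,2)=. (3,3)=# -> step gives (0,2)='.' but target has '#' -> reject
  (1,2)=# (3,3)=. -> step reproduces the target at every cell -> ACCEPT
  (1,2)=# (3,3)=# -> step gives (2,2)='.' but target has '#' -> reject
Unique solution: (1,2)=live, (3,3)=dead.
Check: live-neighbor counts of every cell in the completed generation 0:
33320
34332
24311
11111
11100
10100
Applying B3/S23 to generation 0 with these counts gives:
###..
#.##.
#.#..
.....
.....
.....
which matches the target exactly.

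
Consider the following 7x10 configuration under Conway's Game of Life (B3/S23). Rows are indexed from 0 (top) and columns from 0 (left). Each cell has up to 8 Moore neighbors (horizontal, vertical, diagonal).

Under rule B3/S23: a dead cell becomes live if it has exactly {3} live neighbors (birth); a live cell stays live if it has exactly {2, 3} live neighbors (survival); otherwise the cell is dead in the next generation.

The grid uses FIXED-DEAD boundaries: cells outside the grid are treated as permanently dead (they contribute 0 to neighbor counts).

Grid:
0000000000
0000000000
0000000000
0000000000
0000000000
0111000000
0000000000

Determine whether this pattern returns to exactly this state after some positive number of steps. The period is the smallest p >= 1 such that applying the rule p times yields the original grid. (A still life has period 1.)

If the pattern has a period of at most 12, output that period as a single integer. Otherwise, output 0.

Answer: 2

Derivation:
Simulating and comparing each generation to the original:
Gen 0 (original, given above): 3 live cells
Gen 1: 3 live cells, differs from original
Gen 2: 3 live cells, MATCHES original -> period = 2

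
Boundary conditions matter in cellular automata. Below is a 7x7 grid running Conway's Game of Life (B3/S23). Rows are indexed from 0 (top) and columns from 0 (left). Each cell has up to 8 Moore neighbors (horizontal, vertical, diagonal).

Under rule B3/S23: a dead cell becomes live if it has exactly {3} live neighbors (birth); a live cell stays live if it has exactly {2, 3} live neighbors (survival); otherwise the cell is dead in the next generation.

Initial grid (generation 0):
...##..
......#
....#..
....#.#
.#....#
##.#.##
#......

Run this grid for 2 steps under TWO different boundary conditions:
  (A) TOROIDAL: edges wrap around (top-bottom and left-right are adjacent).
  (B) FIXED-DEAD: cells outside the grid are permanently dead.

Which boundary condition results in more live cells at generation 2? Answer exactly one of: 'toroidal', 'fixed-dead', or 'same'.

Under TOROIDAL boundary, generation 2:
.#...##
....#..
....#..
.#.....
#.##...
.....##
#..##.#
Population = 15

Under FIXED-DEAD boundary, generation 2:
....#..
....#..
....#..
.#.....
#.##..#
...#.##
#.#....
Population = 13

Comparison: toroidal=15, fixed-dead=13 -> toroidal

Answer: toroidal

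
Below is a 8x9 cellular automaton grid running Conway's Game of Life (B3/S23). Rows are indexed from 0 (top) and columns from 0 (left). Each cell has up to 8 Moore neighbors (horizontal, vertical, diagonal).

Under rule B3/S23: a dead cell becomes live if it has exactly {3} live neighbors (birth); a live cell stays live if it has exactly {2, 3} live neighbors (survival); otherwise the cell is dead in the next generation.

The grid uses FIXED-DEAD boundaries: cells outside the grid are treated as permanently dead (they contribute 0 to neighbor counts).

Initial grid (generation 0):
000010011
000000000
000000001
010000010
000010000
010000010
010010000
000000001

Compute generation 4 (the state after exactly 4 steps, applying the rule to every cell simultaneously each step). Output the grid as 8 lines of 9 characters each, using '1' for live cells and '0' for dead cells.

Answer: 000000000
000000000
000000000
000000000
000000000
000000000
000000000
000000000

Derivation:
Simulating step by step:
Generation 0 (given above): 12 live cells
Generation 1: 2 live cells
000000000
000000011
000000000
000000000
000000000
000000000
000000000
000000000
Generation 2: 0 live cells
000000000
000000000
000000000
000000000
000000000
000000000
000000000
000000000
Generation 3: 0 live cells
000000000
000000000
000000000
000000000
000000000
000000000
000000000
000000000
Generation 4: 0 live cells
(generation 4 grid is the final answer)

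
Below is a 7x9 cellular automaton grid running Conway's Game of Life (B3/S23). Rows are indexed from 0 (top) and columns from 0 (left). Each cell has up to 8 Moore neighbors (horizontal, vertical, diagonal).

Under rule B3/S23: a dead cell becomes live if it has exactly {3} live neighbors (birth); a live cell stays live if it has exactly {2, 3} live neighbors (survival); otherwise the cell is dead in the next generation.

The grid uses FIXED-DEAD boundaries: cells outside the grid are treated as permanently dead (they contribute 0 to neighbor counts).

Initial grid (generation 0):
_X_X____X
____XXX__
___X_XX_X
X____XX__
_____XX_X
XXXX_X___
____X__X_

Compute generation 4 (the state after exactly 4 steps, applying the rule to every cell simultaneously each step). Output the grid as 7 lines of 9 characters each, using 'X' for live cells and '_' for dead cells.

Answer: _________
___X_X___
____X____
_________
__X______
__X______
__X______

Derivation:
Simulating step by step:
Generation 0 (given above): 23 live cells
Generation 1: 17 live cells
____XX___
__XX__X__
_________
_________
X_X____X_
_XXX_X_X_
_XXXX____
Generation 2: 13 live cells
___XXX___
___XXX___
_________
_________
__XX__X__
X_____X__
_X__X____
Generation 3: 9 live cells
___X_X___
___X_X___
____X____
_________
_________
_XXX_X___
_________
Generation 4: 6 live cells
(generation 4 grid is the final answer)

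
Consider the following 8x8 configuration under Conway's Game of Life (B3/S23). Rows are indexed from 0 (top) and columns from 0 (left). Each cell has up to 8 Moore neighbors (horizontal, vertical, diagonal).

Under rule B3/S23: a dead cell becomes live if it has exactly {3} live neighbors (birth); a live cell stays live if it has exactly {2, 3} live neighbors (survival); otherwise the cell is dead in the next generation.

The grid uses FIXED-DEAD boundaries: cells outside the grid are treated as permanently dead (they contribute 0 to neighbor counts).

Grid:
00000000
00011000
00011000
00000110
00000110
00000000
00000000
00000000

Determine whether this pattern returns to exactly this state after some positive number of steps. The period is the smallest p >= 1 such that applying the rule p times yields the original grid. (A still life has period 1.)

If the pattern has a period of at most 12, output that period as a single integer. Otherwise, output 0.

Answer: 2

Derivation:
Simulating and comparing each generation to the original:
Gen 0 (original, given above): 8 live cells
Gen 1: 6 live cells, differs from original
Gen 2: 8 live cells, MATCHES original -> period = 2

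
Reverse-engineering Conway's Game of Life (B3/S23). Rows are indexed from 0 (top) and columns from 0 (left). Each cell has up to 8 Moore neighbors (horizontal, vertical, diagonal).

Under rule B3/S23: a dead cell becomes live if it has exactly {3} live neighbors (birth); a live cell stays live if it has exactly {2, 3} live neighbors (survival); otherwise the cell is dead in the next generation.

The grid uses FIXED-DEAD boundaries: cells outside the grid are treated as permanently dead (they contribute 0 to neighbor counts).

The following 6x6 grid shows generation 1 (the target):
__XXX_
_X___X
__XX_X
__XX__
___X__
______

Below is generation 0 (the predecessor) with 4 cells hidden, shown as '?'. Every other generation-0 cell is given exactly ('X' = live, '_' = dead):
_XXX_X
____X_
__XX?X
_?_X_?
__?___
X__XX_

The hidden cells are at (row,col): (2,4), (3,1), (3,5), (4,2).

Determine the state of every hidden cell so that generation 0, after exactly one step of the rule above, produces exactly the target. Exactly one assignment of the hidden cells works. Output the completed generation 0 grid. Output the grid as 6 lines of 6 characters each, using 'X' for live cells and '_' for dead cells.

Answer: _XXX_X
____X_
__XX_X
___X_X
______
X__XX_

Derivation:
Hidden generation-0 cells (in order): (2,4), (3,1), (3,5), (4,2).
A hidden cell only influences target cells in its own 3x3 neighborhood. Try each of the 2^4 = 16 assignments, step the completed generation 0 forward once under B3/S23, and compare with the target:
  (2,4)=_ (3,1)=_ (3,5)=_ (4,2)=_ -> step gives (2,5)='_' but target has 'X' -> reject
  (2,4)=_ (3,1)=_ (3,5)=_ (4,2)=X -> step gives (2,5)='_' but target has 'X' -> reject
  (2,4)=_ (3,1)=_ (3,5)=X (4,2)=_ -> step reproduces the target at every cell -> ACCEPT
  (2,4)=_ (3,1)=_ (3,5)=X (4,2)=X -> step gives (3,2)='_' but target has 'X' -> reject
  (2,4)=_ (3,1)=X (3,5)=_ (4,2)=_ -> step gives (2,5)='_' but target has 'X' -> reject
  (2,4)=_ (3,1)=X (3,5)=_ (4,2)=X -> step gives (2,5)='_' but target has 'X' -> reject
  (2,4)=_ (3,1)=X (3,5)=X (4,2)=_ -> step gives (3,2)='_' but target has 'X' -> reject
  (2,4)=_ (3,1)=X (3,5)=X (4,2)=X -> step gives (3,1)='X' but target has '_' -> reject
  (2,4)=X (3,1)=_ (3,5)=_ (4,2)=_ -> step gives (1,5)='_' but target has 'X' -> reject
  (2,4)=X (3,1)=_ (3,5)=_ (4,2)=X -> step gives (1,5)='_' but target has 'X' -> reject
  (2,4)=X (3,1)=_ (3,5)=X (4,2)=_ -> step gives (1,5)='_' but target has 'X' -> reject
  (2,4)=X (3,1)=_ (3,5)=X (4,2)=X -> step gives (1,5)='_' but target has 'X' -> reject
  (2,4)=X (3,1)=X (3,5)=_ (4,2)=_ -> step gives (1,5)='_' but target has 'X' -> reject
  (2,4)=X (3,1)=X (3,5)=_ (4,2)=X -> step gives (1,5)='_' but target has 'X' -> reject
  (2,4)=X (3,1)=X (3,5)=X (4,2)=_ -> step gives (1,5)='_' but target has 'X' -> reject
  (2,4)=X (3,1)=X (3,5)=X (4,2)=X -> step gives (1,5)='_' but target has 'X' -> reject
Unique solution: (2,4)=dead, (3,1)=dead, (3,5)=live, (4,2)=dead.
Check: live-neighbor counts of every cell in the completed generation 0:
112231
135543
012352
013241
112342
011111
Applying B3/S23 to generation 0 with these counts gives:
__XXX_
_X___X
__XX_X
__XX__
___X__
______
which matches the target exactly.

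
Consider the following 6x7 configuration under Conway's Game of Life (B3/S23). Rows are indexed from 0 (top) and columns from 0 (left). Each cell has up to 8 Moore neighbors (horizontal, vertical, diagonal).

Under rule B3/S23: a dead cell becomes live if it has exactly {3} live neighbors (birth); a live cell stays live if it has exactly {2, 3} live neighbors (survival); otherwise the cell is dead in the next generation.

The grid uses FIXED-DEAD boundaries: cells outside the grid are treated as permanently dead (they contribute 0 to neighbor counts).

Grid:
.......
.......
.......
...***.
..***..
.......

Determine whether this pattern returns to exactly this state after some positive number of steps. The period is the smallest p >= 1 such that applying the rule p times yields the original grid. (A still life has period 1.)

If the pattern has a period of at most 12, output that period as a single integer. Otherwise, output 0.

Answer: 2

Derivation:
Simulating and comparing each generation to the original:
Gen 0 (original, given above): 6 live cells
Gen 1: 6 live cells, differs from original
Gen 2: 6 live cells, MATCHES original -> period = 2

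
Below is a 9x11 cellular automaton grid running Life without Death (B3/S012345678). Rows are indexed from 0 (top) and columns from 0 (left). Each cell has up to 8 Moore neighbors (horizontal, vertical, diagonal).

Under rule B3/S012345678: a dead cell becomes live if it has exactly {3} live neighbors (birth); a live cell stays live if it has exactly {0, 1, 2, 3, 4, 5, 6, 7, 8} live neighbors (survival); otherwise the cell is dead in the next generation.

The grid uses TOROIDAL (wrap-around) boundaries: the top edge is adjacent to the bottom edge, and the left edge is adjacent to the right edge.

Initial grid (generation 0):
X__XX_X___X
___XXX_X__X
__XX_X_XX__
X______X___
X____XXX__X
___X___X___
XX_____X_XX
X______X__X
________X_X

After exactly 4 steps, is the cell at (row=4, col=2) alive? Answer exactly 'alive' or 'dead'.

Simulating step by step:
Generation 0 (given above): 34 live cells
Generation 1: 48 live cells
X__XX_XX__X
X__XXX_XXXX
__XX_X_XX__
XX__XX_X__X
X____XXXX_X
_X_X___X_X_
XX____XX_XX
XX_____X__X
_______XX_X
Generation 2: 55 live cells
X__XX_XX__X
XX_XXX_XXXX
__XX_X_XX__
XXXXXX_X__X
X_X__XXXX_X
_XXX_X_X_X_
XX____XX_XX
XX_____X__X
_X_____XX_X
Generation 3: 58 live cells
X__XX_XX__X
XX_XXX_XXXX
__XX_X_XX__
XXXXXX_X__X
X_X__XXXX_X
_XXXXX_X_X_
XX____XX_XX
XXX____X__X
_XX____XX_X
Generation 4: 60 live cells
X__XX_XX__X
XX_XXX_XXXX
__XX_X_XX__
XXXXXX_X__X
X_X__XXXX_X
_XXXXX_X_X_
XX__XXXX_XX
XXX____X__X
_XX____XX_X

Cell (4,2) at generation 4: 1 -> alive

Answer: alive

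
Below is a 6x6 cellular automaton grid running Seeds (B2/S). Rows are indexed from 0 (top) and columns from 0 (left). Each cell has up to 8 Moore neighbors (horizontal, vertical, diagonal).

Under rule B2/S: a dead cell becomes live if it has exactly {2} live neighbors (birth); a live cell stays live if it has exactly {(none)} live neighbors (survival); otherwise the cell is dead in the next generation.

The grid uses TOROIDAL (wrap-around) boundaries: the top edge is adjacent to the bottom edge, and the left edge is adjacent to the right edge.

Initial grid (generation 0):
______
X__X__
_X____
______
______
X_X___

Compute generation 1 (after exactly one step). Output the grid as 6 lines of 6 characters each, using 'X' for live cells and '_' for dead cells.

Answer: X_XX_X
_XX___
X_X___
______
_X____
_X____

Derivation:
Simulating step by step:
Generation 0 (given above): 5 live cells
Generation 1: 10 live cells
(generation 1 grid is the final answer)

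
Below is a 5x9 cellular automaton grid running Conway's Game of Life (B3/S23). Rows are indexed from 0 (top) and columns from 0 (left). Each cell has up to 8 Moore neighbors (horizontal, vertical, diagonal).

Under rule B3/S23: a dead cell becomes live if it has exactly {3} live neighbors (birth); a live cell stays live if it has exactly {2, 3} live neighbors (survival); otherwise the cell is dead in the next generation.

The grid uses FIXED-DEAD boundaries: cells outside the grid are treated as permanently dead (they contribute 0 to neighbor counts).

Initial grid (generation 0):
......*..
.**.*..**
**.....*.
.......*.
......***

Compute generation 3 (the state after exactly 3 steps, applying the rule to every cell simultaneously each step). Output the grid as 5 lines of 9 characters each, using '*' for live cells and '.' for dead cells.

Answer: .*.....**
*.*...*.*
*.*.....*
.*......*
.........

Derivation:
Simulating step by step:
Generation 0 (given above): 13 live cells
Generation 1: 15 live cells
.......*.
***...***
***...**.
.........
......***
Generation 2: 14 live cells
.*....***
*.*.....*
*.*...*.*
.*......*
.......*.
Generation 3: 12 live cells
(generation 3 grid is the final answer)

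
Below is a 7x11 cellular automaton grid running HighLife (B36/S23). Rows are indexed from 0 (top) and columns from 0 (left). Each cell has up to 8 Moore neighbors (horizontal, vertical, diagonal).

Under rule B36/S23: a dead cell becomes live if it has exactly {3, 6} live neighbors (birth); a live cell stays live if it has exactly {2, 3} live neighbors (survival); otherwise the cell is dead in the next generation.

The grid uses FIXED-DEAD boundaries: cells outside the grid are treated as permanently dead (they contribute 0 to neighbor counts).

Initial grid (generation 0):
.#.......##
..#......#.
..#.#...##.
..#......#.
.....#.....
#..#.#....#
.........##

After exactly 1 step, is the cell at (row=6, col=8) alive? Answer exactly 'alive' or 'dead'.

Answer: dead

Derivation:
Simulating step by step:
Generation 0 (given above): 18 live cells
Generation 1: 19 live cells
.........##
.###.......
.##.....###
...#....##.
....#......
....#....##
.........##

Cell (6,8) at generation 1: 0 -> dead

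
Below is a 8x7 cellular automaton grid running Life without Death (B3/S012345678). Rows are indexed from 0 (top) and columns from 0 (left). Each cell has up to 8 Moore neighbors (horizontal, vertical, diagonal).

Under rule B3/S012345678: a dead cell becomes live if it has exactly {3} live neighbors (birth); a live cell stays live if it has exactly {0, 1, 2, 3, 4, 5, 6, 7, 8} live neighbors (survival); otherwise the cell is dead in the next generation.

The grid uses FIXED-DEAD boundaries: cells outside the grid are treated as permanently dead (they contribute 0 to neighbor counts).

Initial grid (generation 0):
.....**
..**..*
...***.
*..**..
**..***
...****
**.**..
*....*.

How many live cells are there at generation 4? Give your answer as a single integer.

Simulating step by step:
Generation 0 (given above): 26 live cells
Generation 1: 34 live cells
.....**
..**..*
...***.
*****.*
***.***
...****
*****.*
**..**.
Generation 2: 35 live cells
.....**
..**..*
...****
*****.*
***.***
...****
*****.*
**..**.
Generation 3: 35 live cells
.....**
..**..*
...****
*****.*
***.***
...****
*****.*
**..**.
Generation 4: 35 live cells
.....**
..**..*
...****
*****.*
***.***
...****
*****.*
**..**.
Population at generation 4: 35

Answer: 35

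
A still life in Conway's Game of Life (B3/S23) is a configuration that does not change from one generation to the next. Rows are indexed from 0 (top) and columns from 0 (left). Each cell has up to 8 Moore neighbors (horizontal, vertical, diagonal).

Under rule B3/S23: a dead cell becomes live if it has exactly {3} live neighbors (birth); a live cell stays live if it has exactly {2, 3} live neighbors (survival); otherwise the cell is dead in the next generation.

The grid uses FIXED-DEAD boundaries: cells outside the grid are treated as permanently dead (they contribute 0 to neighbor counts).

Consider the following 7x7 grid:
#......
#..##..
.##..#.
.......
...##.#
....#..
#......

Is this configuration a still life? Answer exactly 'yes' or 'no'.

Compute generation 1 and compare to generation 0 (given above):
Generation 1:
.......
#.###..
.####..
..####.
...###.
...###.
.......
Cell (0,0) differs: gen0=1 vs gen1=0 -> NOT a still life.

Answer: no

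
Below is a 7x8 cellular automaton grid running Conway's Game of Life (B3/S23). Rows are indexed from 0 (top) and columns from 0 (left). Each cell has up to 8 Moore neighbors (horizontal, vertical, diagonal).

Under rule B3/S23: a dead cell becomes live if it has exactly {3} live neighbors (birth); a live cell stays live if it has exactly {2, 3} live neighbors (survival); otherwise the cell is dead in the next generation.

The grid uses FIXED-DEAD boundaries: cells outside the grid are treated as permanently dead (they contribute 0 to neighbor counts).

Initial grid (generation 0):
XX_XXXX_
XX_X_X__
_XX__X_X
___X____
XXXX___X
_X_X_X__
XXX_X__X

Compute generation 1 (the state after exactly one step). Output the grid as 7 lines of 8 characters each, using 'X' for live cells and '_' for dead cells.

Simulating step by step:
Generation 0 (given above): 28 live cells
Generation 1: 23 live cells
(generation 1 grid is the final answer)

Answer: XX_X_XX_
___X____
XX_X__X_
X__XX_X_
XX_X____
______X_
XXXXX___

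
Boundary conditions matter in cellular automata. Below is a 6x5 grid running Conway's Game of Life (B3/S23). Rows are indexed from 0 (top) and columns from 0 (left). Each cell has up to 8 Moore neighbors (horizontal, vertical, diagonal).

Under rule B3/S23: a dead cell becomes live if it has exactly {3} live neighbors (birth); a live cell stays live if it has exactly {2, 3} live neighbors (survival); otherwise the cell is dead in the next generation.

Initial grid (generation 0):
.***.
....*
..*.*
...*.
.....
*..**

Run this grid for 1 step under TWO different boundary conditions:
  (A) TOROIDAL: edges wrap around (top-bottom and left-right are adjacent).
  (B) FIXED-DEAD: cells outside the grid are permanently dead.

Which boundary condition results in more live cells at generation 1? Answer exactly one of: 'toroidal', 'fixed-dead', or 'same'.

Answer: toroidal

Derivation:
Under TOROIDAL boundary, generation 1:
.**..
**..*
....*
...*.
...*.
**.**
Population = 12

Under FIXED-DEAD boundary, generation 1:
..**.
.*..*
....*
...*.
...**
.....
Population = 8

Comparison: toroidal=12, fixed-dead=8 -> toroidal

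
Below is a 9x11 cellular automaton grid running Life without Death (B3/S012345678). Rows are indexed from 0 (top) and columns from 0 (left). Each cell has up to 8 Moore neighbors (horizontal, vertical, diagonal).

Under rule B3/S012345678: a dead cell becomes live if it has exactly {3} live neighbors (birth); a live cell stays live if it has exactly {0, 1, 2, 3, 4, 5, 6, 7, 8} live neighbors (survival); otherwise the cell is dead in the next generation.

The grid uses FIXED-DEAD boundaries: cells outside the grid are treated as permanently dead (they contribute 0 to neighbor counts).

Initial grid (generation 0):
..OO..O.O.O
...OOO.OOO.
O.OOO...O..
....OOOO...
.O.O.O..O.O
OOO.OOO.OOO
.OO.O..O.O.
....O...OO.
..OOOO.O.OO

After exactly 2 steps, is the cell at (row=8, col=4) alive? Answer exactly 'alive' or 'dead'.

Simulating step by step:
Generation 0 (given above): 49 live cells
Generation 1: 62 live cells
..OO.OO.O.O
.O.OOOOOOO.
O.OOO...OO.
.O..OOOOOO.
OO.O.O..O.O
OOO.OOO.OOO
OOO.O.OO.O.
.O..O.OOOO.
..OOOO.O.OO
Generation 2: 66 live cells
..OO.OO.O.O
.O.OOOOOOOO
O.OOO...OOO
.O..OOOOOOO
OO.O.O..O.O
OOO.OOO.OOO
OOO.O.OO.O.
OO..O.OOOO.
..OOOO.O.OO

Cell (8,4) at generation 2: 1 -> alive

Answer: alive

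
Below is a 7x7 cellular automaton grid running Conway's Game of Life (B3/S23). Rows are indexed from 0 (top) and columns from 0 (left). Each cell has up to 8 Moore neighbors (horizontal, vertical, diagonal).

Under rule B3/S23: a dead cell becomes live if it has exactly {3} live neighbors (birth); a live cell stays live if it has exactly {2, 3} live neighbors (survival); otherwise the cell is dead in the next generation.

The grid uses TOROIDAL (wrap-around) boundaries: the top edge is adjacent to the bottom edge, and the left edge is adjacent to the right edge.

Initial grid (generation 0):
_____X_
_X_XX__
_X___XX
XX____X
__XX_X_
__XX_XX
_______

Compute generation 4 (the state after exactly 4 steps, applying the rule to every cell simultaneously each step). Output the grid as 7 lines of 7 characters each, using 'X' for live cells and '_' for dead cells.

Answer: __XX___
___X_X_
___X_X_
X____XX
XXXX___
_XXX___
___X_X_

Derivation:
Simulating step by step:
Generation 0 (given above): 17 live cells
Generation 1: 20 live cells
____X__
X_X_X_X
_X__XXX
_X__X__
___X_X_
__XX_XX
____XXX
Generation 2: 20 live cells
X___X__
XX__X_X
_XX_X_X
X_XX__X
___X_XX
__XX___
______X
Generation 3: 15 live cells
_X_____
__X_X_X
____X__
_______
XX___XX
__XXXXX
___X___
Generation 4: 18 live cells
(generation 4 grid is the final answer)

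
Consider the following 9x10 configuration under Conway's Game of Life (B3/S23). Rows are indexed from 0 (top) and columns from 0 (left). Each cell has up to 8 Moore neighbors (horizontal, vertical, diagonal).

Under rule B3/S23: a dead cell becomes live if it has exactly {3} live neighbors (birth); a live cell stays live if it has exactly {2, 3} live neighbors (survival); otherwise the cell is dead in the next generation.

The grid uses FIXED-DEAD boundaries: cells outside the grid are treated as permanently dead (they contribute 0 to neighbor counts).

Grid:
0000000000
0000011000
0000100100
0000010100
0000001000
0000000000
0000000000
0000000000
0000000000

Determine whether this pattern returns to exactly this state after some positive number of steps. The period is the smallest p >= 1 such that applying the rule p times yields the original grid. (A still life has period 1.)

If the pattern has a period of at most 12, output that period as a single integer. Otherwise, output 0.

Answer: 1

Derivation:
Simulating and comparing each generation to the original:
Gen 0 (original, given above): 7 live cells
Gen 1: 7 live cells, MATCHES original -> period = 1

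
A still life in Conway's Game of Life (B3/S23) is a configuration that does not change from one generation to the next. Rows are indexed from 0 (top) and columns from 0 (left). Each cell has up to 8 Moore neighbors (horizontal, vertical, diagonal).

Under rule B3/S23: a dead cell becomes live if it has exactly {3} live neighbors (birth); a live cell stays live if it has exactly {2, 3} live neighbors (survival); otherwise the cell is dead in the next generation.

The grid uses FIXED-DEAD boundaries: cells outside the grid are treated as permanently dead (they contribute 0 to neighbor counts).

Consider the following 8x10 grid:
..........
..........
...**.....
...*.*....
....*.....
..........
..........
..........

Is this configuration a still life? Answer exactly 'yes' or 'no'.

Compute generation 1 and compare to generation 0 (given above):
Generation 1:
..........
..........
...**.....
...*.*....
....*.....
..........
..........
..........
The grids are IDENTICAL -> still life.

Answer: yes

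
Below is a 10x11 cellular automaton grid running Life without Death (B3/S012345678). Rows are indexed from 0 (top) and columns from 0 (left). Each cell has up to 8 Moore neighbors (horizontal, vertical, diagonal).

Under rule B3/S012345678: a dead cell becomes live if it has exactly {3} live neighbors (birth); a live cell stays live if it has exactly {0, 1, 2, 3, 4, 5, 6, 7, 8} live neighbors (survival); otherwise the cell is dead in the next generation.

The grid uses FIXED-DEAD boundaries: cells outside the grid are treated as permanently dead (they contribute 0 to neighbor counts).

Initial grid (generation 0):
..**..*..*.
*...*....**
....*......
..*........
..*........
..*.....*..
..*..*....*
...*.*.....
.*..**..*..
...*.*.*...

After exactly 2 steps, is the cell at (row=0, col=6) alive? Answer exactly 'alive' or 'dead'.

Simulating step by step:
Generation 0 (given above): 25 live cells
Generation 1: 40 live cells
..**..*..**
*...**...**
...**......
..**.......
.***.......
.***....*..
..****....*
..**.**....
.*****..*..
...*.***...
Generation 2: 48 live cells
..*****..**
*.*.**...**
..****.....
.***.......
.****......
.***....*..
..*****...*
..**.**....
.*****..*..
...*.***...

Cell (0,6) at generation 2: 1 -> alive

Answer: alive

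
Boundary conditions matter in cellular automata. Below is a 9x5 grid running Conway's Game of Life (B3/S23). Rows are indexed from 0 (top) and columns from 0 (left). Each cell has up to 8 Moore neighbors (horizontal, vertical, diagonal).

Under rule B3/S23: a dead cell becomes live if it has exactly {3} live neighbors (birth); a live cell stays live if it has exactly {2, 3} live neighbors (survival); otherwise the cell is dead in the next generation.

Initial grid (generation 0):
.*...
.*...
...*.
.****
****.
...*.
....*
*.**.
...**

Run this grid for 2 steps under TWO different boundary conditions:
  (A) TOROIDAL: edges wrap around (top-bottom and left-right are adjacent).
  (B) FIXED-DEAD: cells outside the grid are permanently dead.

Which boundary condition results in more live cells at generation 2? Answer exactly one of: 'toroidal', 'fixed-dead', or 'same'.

Under TOROIDAL boundary, generation 2:
*.*..
..*..
*****
.*...
**..*
****.
..*.*
..*..
...*.
Population = 20

Under FIXED-DEAD boundary, generation 2:
.....
..**.
.****
**.**
**.**
.****
.**.*
.**.*
..**.
Population = 26

Comparison: toroidal=20, fixed-dead=26 -> fixed-dead

Answer: fixed-dead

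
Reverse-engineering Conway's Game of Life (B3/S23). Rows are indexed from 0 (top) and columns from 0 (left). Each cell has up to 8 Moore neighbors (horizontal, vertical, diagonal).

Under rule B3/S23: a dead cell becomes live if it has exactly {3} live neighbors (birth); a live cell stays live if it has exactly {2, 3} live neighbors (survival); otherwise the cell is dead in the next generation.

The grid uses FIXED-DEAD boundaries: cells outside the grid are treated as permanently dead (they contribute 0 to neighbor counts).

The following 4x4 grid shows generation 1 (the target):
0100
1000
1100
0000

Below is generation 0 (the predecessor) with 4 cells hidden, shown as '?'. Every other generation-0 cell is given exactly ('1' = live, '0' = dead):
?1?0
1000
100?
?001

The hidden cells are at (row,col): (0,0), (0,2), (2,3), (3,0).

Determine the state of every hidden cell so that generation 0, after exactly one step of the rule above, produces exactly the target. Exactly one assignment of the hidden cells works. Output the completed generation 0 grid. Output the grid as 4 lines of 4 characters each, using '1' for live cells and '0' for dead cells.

Answer: 0110
1000
1000
1001

Derivation:
Hidden generation-0 cells (in order): (0,0), (0,2), (2,3), (3,0).
A hidden cell only influences target cells in its own 3x3 neighborhood. Try each of the 2^4 = 16 assignments, step the completed generation 0 forward once under B3/S23, and compare with the target:
  (0,0)=0 (0,2)=0 (2,3)=0 (3,0)=0 -> step gives (0,1)='0' but target has '1' -> reject
  (0,0)=0 (0,2)=0 (2,3)=0 (3,0)=1 -> step gives (0,1)='0' but target has '1' -> reject
  (0,0)=0 (0,2)=0 (2,3)=1 (3,0)=0 -> step gives (0,1)='0' but target has '1' -> reject
  (0,0)=0 (0,2)=0 (2,3)=1 (3,0)=1 -> step gives (0,1)='0' but target has '1' -> reject
  (0,0)=0 (0,2)=1 (2,3)=0 (3,0)=0 -> step gives (2,0)='0' but target has '1' -> reject
  (0,0)=0 (0,2)=1 (2,3)=0 (3,0)=1 -> step reproduces the target at every cell -> ACCEPT
  (0,0)=0 (0,2)=1 (2,3)=1 (3,0)=0 -> step gives (1,2)='1' but target has '0' -> reject
  (0,0)=0 (0,2)=1 (2,3)=1 (3,0)=1 -> step gives (1,2)='1' but target has '0' -> reject
  (0,0)=1 (0,2)=0 (2,3)=0 (3,0)=0 -> step gives (0,0)='1' but target has '0' -> reject
  (0,0)=1 (0,2)=0 (2,3)=0 (3,0)=1 -> step gives (0,0)='1' but target has '0' -> reject
  (0,0)=1 (0,2)=0 (2,3)=1 (3,0)=0 -> step gives (0,0)='1' but target has '0' -> reject
  (0,0)=1 (0,2)=0 (2,3)=1 (3,0)=1 -> step gives (0,0)='1' but target has '0' -> reject
  (0,0)=1 (0,2)=1 (2,3)=0 (3,0)=0 -> step gives (0,0)='1' but target has '0' -> reject
  (0,0)=1 (0,2)=1 (2,3)=0 (3,0)=1 -> step gives (0,0)='1' but target has '0' -> reject
  (0,0)=1 (0,2)=1 (2,3)=1 (3,0)=0 -> step gives (0,0)='1' but target has '0' -> reject
  (0,0)=1 (0,2)=1 (2,3)=1 (3,0)=1 -> step gives (0,0)='1' but target has '0' -> reject
Unique solution: (0,0)=dead, (0,2)=live, (2,3)=dead, (3,0)=live.
Check: live-neighbor counts of every cell in the completed generation 0:
2211
2421
2311
1210
Applying B3/S23 to generation 0 with these counts gives:
0100
1000
1100
0000
which matches the target exactly.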